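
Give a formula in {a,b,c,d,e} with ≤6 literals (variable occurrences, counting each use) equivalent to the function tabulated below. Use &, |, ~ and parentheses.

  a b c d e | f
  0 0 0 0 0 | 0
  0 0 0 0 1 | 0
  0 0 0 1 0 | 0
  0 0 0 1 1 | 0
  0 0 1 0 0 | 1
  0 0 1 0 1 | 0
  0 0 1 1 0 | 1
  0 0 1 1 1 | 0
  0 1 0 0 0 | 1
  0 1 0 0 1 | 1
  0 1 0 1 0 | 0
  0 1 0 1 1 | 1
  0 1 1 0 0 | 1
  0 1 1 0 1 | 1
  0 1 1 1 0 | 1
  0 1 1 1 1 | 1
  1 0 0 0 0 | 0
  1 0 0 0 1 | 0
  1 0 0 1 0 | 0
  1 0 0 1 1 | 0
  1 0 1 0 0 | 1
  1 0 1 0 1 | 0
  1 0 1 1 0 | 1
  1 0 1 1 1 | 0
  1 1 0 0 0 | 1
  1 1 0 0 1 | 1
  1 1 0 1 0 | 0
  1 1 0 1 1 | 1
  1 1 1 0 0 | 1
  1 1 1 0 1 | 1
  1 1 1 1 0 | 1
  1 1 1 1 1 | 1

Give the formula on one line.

  ~e = 10101010101010101010101010101010
  (c & ~e) = 00001010000010100000101000001010
  ~d = 11001100110011001100110011001100
  (e | ~d) = 11011101110111011101110111011101
  ((e | ~d) & b) = 00000000110111010000000011011101
  ((c & ~e) | ((e | ~d) & b)) = 00001010110111110000101011011111

((c & ~e) | ((e | ~d) & b))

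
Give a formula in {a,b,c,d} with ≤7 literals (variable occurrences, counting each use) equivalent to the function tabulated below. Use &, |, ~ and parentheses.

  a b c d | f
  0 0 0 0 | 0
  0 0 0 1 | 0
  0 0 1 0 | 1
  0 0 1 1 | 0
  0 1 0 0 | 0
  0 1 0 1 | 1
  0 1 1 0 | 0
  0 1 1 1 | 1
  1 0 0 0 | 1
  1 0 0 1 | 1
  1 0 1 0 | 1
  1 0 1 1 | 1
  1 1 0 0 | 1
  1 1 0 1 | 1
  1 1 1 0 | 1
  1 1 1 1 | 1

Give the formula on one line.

  ~b = 1111000011110000
  (~b | d) = 1111010111110101
  (a | (~b | d)) = 1111010111111111
  (b | a) = 0000111111111111
  ~d = 1010101010101010
  (c & ~d) = 0010001000100010
  ((b | a) | (c & ~d)) = 0010111111111111
  ((a | (~b | d)) & ((b | a) | (c & ~d))) = 0010010111111111

((a | (~b | d)) & ((b | a) | (c & ~d)))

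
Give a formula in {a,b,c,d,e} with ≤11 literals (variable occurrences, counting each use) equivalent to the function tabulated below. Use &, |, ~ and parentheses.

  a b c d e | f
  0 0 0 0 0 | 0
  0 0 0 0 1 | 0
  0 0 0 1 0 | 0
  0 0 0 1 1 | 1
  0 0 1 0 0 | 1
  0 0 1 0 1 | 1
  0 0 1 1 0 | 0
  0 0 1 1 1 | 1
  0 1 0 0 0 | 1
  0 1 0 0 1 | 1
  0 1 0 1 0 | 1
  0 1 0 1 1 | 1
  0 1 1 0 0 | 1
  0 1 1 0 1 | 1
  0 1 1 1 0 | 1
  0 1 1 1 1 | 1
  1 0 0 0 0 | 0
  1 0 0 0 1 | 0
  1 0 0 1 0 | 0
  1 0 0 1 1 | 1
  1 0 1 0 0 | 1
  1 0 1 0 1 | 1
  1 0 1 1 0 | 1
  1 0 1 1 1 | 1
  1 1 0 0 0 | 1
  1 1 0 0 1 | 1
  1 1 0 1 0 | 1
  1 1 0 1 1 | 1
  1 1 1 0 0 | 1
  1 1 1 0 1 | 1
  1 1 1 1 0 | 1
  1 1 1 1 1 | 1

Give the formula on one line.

  (c & b) = 00000000000011110000000000001111
  ((c & b) | e) = 01010101010111110101010101011111
  (d & ((c & b) | e)) = 00010001000100110001000100010011
  ~d = 11001100110011001100110011001100
  (~d | a) = 11001100110011001111111111111111
  ((~d | a) & c) = 00001100000011000000111100001111
  ((d & ((c & b) | e)) | ((~d | a) & c)) = 00011101000111110001111100011111
  (((d & ((c & b) | e)) | ((~d | a) & c)) | b) = 00011101111111110001111111111111

(((d & ((c & b) | e)) | ((~d | a) & c)) | b)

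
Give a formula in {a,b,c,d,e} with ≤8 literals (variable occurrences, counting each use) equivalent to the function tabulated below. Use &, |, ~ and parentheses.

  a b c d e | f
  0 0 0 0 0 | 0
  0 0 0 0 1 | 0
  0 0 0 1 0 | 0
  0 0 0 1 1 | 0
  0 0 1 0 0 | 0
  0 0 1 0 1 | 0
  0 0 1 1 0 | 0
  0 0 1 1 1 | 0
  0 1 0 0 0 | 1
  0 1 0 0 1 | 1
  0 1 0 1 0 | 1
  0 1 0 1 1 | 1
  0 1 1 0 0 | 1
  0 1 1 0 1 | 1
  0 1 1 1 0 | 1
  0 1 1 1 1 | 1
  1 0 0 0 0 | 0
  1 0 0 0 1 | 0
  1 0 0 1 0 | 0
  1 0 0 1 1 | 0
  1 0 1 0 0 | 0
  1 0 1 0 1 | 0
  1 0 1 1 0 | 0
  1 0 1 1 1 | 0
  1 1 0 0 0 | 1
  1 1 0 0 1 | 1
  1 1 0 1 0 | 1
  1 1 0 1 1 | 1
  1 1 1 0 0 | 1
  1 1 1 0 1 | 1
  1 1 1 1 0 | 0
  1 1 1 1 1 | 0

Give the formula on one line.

  ~b = 11111111000000001111111100000000
  ~a = 11111111111111110000000000000000
  (~b | ~a) = 11111111111111111111111100000000
  ~d = 11001100110011001100110011001100
  ((~b | ~a) | ~d) = 11111111111111111111111111001100
  ~c = 11110000111100001111000011110000
  (((~b | ~a) | ~d) | ~c) = 11111111111111111111111111111100
  ((((~b | ~a) | ~d) | ~c) & b) = 00000000111111110000000011111100

((((~b | ~a) | ~d) | ~c) & b)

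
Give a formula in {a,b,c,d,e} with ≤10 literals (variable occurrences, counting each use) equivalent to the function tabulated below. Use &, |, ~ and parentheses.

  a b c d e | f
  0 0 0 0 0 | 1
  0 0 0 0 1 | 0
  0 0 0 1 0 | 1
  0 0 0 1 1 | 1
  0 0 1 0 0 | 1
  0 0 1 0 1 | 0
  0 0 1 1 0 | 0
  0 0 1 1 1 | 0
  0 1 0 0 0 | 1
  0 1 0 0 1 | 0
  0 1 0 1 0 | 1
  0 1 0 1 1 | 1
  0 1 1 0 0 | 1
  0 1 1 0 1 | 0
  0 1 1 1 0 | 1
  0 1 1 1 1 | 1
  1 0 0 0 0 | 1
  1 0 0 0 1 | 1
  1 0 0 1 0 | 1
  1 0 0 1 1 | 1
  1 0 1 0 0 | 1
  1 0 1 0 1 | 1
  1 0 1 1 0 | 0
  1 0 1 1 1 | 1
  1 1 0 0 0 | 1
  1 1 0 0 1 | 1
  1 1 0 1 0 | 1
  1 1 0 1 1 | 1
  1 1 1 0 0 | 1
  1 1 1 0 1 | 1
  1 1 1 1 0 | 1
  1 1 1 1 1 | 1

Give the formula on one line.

  ~d = 11001100110011001100110011001100
  ~e = 10101010101010101010101010101010
  (~d & ~e) = 10001000100010001000100010001000
  (e & a) = 00000000000000000101010101010101
  ((~d & ~e) | (e & a)) = 10001000100010001101110111011101
  ~c = 11110000111100001111000011110000
  (b | ~c) = 11110000111111111111000011111111
  (d & (b | ~c)) = 00110000001100110011000000110011
  (((~d & ~e) | (e & a)) | (d & (b | ~c))) = 10111000101110111111110111111111

(((~d & ~e) | (e & a)) | (d & (b | ~c)))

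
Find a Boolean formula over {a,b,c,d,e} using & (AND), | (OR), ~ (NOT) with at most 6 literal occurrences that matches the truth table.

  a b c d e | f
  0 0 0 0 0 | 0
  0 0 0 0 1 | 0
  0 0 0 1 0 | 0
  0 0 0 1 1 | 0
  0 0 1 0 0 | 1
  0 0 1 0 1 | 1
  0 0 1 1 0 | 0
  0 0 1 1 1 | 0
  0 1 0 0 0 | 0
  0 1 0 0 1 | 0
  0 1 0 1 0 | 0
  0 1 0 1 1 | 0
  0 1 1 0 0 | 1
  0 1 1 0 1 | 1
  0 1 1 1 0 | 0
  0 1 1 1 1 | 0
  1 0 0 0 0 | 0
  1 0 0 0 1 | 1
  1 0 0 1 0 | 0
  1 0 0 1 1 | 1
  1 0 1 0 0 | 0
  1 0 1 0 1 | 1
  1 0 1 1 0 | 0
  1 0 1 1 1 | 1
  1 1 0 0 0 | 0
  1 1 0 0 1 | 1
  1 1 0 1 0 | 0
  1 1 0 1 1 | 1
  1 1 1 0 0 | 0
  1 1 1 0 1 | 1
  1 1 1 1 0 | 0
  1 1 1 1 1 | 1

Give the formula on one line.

((a & e) | ((~d & ~a) & c))

  (a & e) = 00000000000000000101010101010101
  ~d = 11001100110011001100110011001100
  ~a = 11111111111111110000000000000000
  (~d & ~a) = 11001100110011000000000000000000
  ((~d & ~a) & c) = 00001100000011000000000000000000
  ((a & e) | ((~d & ~a) & c)) = 00001100000011000101010101010101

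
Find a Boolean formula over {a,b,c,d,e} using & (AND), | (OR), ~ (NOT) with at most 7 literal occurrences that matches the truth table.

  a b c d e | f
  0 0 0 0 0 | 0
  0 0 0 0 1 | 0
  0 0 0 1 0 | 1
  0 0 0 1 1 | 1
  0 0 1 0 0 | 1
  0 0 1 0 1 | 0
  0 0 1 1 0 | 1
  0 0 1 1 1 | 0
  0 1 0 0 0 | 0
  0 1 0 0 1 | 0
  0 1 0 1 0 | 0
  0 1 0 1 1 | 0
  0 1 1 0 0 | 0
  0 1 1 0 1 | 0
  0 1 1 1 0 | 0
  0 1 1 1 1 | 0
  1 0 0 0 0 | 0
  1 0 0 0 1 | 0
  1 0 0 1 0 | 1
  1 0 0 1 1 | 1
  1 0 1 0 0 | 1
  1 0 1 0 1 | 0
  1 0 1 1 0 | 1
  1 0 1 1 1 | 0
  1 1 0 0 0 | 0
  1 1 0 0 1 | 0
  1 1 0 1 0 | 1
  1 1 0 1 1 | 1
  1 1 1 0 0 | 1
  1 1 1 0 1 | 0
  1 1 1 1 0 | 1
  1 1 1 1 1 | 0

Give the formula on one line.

  ~b = 11111111000000001111111100000000
  (a | ~b) = 11111111000000001111111111111111
  ~c = 11110000111100001111000011110000
  (~c & d) = 00110000001100000011000000110000
  ~e = 10101010101010101010101010101010
  (c & ~e) = 00001010000010100000101000001010
  ((~c & d) | (c & ~e)) = 00111010001110100011101000111010
  ((a | ~b) & ((~c & d) | (c & ~e))) = 00111010000000000011101000111010

((a | ~b) & ((~c & d) | (c & ~e)))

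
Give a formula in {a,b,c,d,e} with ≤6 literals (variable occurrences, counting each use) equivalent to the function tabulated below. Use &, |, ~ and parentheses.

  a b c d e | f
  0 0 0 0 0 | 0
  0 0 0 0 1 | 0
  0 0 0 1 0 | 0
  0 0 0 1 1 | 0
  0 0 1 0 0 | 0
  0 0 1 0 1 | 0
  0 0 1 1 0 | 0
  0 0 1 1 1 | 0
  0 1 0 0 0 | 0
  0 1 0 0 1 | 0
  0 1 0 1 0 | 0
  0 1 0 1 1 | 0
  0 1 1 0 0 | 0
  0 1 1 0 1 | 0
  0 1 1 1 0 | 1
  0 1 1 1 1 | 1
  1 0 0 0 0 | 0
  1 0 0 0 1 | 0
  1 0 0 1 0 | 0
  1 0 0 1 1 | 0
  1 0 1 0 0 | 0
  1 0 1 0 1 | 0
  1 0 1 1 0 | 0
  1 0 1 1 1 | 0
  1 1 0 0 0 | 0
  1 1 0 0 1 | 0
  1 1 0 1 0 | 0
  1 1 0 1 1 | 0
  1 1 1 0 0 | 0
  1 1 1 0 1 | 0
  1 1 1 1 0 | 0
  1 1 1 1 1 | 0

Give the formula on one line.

  (c & d) = 00000011000000110000001100000011
  ~a = 11111111111111110000000000000000
  (~a & b) = 00000000111111110000000000000000
  ((~a & b) & c) = 00000000000011110000000000000000
  ((c & d) & ((~a & b) & c)) = 00000000000000110000000000000000

((c & d) & ((~a & b) & c))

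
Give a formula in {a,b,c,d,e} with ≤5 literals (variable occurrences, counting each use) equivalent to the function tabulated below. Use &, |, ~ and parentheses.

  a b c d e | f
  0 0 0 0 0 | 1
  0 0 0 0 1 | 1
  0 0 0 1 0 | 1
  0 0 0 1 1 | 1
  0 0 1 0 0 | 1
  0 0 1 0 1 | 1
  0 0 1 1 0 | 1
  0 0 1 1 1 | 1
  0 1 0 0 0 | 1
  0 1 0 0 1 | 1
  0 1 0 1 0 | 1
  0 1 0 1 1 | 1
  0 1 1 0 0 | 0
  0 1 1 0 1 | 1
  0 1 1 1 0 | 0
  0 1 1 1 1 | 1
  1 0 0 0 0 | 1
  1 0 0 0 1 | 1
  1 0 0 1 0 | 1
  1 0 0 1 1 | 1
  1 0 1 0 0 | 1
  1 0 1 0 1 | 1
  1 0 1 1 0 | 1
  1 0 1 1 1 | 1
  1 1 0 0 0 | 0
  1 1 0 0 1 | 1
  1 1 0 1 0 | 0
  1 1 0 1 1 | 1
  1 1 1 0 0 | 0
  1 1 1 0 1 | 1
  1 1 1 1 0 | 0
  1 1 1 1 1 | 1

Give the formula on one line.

((~b | e) | (~a & ~c))

  ~b = 11111111000000001111111100000000
  (~b | e) = 11111111010101011111111101010101
  ~a = 11111111111111110000000000000000
  ~c = 11110000111100001111000011110000
  (~a & ~c) = 11110000111100000000000000000000
  ((~b | e) | (~a & ~c)) = 11111111111101011111111101010101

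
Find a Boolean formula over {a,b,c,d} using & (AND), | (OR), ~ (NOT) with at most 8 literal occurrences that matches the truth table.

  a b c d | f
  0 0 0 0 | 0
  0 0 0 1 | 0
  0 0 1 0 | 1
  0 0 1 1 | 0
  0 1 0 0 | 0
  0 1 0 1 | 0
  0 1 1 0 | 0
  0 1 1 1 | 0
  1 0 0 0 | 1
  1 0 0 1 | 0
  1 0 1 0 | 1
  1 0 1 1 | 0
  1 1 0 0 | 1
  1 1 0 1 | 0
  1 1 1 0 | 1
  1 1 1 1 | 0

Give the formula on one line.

  ~b = 1111000011110000
  (~b & c) = 0011000000110000
  ~c = 1100110011001100
  ~d = 1010101010101010
  (~c | ~d) = 1110111011101110
  (a & (~c | ~d)) = 0000000011101110
  ((~b & c) | (a & (~c | ~d))) = 0011000011111110
  (((~b & c) | (a & (~c | ~d))) | d) = 0111010111111111
  ((((~b & c) | (a & (~c | ~d))) | d) & ~d) = 0010000010101010

((((~b & c) | (a & (~c | ~d))) | d) & ~d)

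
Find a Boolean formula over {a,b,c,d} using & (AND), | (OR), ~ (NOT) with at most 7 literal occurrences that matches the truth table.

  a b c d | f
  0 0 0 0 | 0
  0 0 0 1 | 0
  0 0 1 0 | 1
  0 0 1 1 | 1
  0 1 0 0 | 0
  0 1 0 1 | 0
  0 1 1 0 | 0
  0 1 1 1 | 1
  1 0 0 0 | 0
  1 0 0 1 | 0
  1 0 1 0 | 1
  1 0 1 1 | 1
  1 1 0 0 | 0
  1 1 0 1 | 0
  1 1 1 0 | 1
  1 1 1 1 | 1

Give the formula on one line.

  ~b = 1111000011110000
  (c & a) = 0000000000110011
  (~b | (c & a)) = 1111000011110011
  ((~b | (c & a)) | d) = 1111010111110111
  (((~b | (c & a)) | d) & c) = 0011000100110011

(((~b | (c & a)) | d) & c)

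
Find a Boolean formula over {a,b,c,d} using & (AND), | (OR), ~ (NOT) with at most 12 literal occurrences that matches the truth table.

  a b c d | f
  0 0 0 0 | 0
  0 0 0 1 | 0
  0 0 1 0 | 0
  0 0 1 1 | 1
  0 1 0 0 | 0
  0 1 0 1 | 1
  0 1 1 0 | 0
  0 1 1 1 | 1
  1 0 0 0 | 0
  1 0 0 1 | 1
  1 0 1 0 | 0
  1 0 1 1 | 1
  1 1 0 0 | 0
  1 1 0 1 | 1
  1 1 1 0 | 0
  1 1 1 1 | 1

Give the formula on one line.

  (a & c) = 0000000000110011
  (d | (a & c)) = 0101010101110111
  ~a = 1111111100000000
  (c & ~a) = 0011001100000000
  (b | a) = 0000111111111111
  ((c & ~a) | (b | a)) = 0011111111111111
  (d | ~a) = 1111111101010101
  (((c & ~a) | (b | a)) & (d | ~a)) = 0011111101010101
  ((d | (a & c)) & (((c & ~a) | (b | a)) & (d | ~a))) = 0001010101010101

((d | (a & c)) & (((c & ~a) | (b | a)) & (d | ~a)))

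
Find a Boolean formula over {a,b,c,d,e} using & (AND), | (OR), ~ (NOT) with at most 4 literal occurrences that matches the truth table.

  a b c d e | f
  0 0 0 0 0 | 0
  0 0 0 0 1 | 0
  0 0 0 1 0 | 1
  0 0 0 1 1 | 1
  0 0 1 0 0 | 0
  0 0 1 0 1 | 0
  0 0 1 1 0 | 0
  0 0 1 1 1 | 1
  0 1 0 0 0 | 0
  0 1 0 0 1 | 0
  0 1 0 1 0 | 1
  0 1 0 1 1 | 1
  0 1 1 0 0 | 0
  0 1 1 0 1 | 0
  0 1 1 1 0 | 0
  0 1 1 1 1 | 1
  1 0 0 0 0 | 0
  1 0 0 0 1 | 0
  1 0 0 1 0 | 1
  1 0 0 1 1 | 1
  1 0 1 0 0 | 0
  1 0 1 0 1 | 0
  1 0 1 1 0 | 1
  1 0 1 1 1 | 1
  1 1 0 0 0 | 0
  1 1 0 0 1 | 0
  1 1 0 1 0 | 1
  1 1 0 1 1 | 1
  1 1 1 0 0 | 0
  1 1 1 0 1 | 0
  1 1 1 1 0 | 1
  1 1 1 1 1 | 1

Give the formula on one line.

  (a | e) = 01010101010101011111111111111111
  ~c = 11110000111100001111000011110000
  ((a | e) | ~c) = 11110101111101011111111111111111
  (d & ((a | e) | ~c)) = 00110001001100010011001100110011

(d & ((a | e) | ~c))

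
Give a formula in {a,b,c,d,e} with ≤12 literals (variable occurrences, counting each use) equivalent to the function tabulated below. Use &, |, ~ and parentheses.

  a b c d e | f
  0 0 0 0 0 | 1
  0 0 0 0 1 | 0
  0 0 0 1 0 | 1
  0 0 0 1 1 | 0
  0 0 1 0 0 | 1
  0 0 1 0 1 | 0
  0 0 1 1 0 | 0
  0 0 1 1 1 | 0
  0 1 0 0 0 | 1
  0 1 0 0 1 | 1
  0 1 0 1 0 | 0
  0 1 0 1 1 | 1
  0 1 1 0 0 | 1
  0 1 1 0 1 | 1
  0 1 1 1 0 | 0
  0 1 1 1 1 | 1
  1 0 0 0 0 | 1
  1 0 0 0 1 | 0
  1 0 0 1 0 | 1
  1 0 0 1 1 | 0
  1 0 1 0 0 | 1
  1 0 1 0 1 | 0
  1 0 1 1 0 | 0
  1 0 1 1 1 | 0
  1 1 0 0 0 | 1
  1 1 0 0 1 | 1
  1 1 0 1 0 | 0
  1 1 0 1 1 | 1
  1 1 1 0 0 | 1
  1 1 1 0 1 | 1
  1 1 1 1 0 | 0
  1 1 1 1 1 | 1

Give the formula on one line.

((((~b | ~d) | (d & e)) & ((~d | ~c) & ~e)) | (e & b))

  ~b = 11111111000000001111111100000000
  ~d = 11001100110011001100110011001100
  (~b | ~d) = 11111111110011001111111111001100
  (d & e) = 00010001000100010001000100010001
  ((~b | ~d) | (d & e)) = 11111111110111011111111111011101
  ~c = 11110000111100001111000011110000
  (~d | ~c) = 11111100111111001111110011111100
  ~e = 10101010101010101010101010101010
  ((~d | ~c) & ~e) = 10101000101010001010100010101000
  (((~b | ~d) | (d & e)) & ((~d | ~c) & ~e)) = 10101000100010001010100010001000
  (e & b) = 00000000010101010000000001010101
  ((((~b | ~d) | (d & e)) & ((~d | ~c) & ~e)) | (e & b)) = 10101000110111011010100011011101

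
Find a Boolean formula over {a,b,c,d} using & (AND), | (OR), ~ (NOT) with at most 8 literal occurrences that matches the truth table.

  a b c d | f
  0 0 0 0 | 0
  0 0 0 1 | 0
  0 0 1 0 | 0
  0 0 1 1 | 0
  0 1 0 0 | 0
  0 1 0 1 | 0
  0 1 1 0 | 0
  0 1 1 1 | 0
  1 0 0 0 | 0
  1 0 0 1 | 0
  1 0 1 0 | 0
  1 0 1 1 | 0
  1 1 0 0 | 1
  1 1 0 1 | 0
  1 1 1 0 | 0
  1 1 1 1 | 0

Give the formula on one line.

(((a | ~b) & (~c & b)) & ~d)

  ~b = 1111000011110000
  (a | ~b) = 1111000011111111
  ~c = 1100110011001100
  (~c & b) = 0000110000001100
  ((a | ~b) & (~c & b)) = 0000000000001100
  ~d = 1010101010101010
  (((a | ~b) & (~c & b)) & ~d) = 0000000000001000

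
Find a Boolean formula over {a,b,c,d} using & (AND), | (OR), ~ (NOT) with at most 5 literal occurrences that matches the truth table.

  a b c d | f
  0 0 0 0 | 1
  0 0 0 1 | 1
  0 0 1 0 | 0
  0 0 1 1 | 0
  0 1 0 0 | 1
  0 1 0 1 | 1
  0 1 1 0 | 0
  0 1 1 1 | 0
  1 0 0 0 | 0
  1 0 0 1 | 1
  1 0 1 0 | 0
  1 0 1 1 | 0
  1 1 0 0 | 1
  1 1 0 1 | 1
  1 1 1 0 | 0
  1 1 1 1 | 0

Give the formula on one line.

(~c & ((b | d) | (~c & ~a)))

  ~c = 1100110011001100
  (b | d) = 0101111101011111
  ~a = 1111111100000000
  (~c & ~a) = 1100110000000000
  ((b | d) | (~c & ~a)) = 1101111101011111
  (~c & ((b | d) | (~c & ~a))) = 1100110001001100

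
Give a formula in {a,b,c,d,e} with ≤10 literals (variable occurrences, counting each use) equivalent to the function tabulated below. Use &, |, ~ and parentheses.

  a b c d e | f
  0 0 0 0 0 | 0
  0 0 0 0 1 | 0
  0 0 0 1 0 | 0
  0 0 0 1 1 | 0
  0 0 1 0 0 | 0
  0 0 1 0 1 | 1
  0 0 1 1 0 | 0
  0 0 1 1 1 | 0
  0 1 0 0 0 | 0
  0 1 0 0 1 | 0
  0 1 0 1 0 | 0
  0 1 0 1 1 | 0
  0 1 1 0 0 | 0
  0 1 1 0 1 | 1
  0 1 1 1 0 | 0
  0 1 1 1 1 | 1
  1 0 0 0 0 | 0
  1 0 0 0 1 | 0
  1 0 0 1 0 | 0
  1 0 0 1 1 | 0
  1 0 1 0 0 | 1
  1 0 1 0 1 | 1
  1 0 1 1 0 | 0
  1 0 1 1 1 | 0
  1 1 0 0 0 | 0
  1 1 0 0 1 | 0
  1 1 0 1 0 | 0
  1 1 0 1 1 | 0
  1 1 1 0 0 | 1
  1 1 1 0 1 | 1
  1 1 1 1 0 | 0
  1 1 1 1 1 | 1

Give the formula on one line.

(c & ((~d & ((e & (~b | (c & a))) | a)) | (e & b)))

  ~d = 11001100110011001100110011001100
  ~b = 11111111000000001111111100000000
  (c & a) = 00000000000000000000111100001111
  (~b | (c & a)) = 11111111000000001111111100001111
  (e & (~b | (c & a))) = 01010101000000000101010100000101
  ((e & (~b | (c & a))) | a) = 01010101000000001111111111111111
  (~d & ((e & (~b | (c & a))) | a)) = 01000100000000001100110011001100
  (e & b) = 00000000010101010000000001010101
  ((~d & ((e & (~b | (c & a))) | a)) | (e & b)) = 01000100010101011100110011011101
  (c & ((~d & ((e & (~b | (c & a))) | a)) | (e & b))) = 00000100000001010000110000001101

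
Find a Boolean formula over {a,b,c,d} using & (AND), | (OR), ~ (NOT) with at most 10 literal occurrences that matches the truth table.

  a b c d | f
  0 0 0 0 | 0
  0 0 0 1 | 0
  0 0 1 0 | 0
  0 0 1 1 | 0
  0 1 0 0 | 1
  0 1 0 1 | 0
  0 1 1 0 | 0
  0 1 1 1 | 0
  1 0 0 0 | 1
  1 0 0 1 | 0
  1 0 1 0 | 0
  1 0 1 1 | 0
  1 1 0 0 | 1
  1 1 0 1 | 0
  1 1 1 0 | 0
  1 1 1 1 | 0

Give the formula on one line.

(((b | a) & ~c) & ((~d & (~c | a)) | (c & d)))

  (b | a) = 0000111111111111
  ~c = 1100110011001100
  ((b | a) & ~c) = 0000110011001100
  ~d = 1010101010101010
  (~c | a) = 1100110011111111
  (~d & (~c | a)) = 1000100010101010
  (c & d) = 0001000100010001
  ((~d & (~c | a)) | (c & d)) = 1001100110111011
  (((b | a) & ~c) & ((~d & (~c | a)) | (c & d))) = 0000100010001000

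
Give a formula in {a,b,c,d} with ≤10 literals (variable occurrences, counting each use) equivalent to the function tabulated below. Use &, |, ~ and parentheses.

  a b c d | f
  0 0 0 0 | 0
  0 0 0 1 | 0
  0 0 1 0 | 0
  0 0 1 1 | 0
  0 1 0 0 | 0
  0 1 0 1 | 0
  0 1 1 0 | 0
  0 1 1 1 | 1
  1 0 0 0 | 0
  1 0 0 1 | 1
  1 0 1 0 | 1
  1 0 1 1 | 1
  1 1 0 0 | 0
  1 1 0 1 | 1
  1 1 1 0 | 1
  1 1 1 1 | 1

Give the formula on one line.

((((b | (~b & ~c)) & d) & (c | a)) | (c & a))

  ~b = 1111000011110000
  ~c = 1100110011001100
  (~b & ~c) = 1100000011000000
  (b | (~b & ~c)) = 1100111111001111
  ((b | (~b & ~c)) & d) = 0100010101000101
  (c | a) = 0011001111111111
  (((b | (~b & ~c)) & d) & (c | a)) = 0000000101000101
  (c & a) = 0000000000110011
  ((((b | (~b & ~c)) & d) & (c | a)) | (c & a)) = 0000000101110111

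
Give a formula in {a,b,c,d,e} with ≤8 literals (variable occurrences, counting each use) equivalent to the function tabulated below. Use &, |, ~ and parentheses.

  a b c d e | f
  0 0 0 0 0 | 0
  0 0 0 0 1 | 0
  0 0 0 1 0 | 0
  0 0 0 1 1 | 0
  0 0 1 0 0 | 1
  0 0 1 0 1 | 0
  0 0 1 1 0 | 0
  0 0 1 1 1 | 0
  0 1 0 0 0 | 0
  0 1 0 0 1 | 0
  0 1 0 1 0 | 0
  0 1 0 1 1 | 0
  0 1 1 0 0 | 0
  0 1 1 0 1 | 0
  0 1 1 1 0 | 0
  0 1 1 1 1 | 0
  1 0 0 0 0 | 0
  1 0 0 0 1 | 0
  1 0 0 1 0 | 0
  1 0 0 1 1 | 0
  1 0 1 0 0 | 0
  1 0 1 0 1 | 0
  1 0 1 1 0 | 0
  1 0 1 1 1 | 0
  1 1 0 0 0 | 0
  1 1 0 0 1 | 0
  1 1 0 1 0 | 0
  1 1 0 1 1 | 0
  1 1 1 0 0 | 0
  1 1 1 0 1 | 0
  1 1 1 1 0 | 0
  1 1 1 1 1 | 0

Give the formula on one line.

(~b & (((~a & ~d) | e) & (~e & c)))

  ~b = 11111111000000001111111100000000
  ~a = 11111111111111110000000000000000
  ~d = 11001100110011001100110011001100
  (~a & ~d) = 11001100110011000000000000000000
  ((~a & ~d) | e) = 11011101110111010101010101010101
  ~e = 10101010101010101010101010101010
  (~e & c) = 00001010000010100000101000001010
  (((~a & ~d) | e) & (~e & c)) = 00001000000010000000000000000000
  (~b & (((~a & ~d) | e) & (~e & c))) = 00001000000000000000000000000000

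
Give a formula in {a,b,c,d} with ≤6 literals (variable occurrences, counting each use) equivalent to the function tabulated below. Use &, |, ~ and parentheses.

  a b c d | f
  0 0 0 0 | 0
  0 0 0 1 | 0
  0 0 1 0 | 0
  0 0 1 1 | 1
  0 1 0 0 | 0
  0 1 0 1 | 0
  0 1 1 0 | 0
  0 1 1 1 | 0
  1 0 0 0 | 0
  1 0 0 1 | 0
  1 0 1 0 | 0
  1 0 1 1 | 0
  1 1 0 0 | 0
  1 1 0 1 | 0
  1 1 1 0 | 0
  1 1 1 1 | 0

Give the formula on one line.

  ~b = 1111000011110000
  (d & ~b) = 0101000001010000
  ~a = 1111111100000000
  (b & d) = 0000010100000101
  (c | (b & d)) = 0011011100110111
  (~a & (c | (b & d))) = 0011011100000000
  ((d & ~b) & (~a & (c | (b & d)))) = 0001000000000000

((d & ~b) & (~a & (c | (b & d))))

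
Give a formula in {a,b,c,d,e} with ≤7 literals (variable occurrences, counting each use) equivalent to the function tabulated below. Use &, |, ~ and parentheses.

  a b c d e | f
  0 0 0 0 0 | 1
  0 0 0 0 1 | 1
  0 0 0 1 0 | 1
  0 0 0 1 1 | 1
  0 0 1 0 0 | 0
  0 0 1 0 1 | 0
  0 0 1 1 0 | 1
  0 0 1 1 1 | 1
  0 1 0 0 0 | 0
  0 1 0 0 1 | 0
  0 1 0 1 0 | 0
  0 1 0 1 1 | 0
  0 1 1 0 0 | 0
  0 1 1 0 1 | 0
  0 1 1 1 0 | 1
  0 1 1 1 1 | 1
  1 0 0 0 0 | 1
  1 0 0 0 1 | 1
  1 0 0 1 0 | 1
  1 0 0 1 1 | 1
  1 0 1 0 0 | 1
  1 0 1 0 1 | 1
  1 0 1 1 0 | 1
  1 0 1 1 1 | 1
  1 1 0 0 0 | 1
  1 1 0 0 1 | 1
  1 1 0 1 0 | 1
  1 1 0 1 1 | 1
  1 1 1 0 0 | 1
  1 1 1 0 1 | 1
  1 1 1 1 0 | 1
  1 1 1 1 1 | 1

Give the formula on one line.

  ~c = 11110000111100001111000011110000
  ~b = 11111111000000001111111100000000
  (~c & ~b) = 11110000000000001111000000000000
  ((~c & ~b) | a) = 11110000000000001111111111111111
  ~d = 11001100110011001100110011001100
  (c | ~d) = 11001111110011111100111111001111
  ((c | ~d) & d) = 00000011000000110000001100000011
  (((~c & ~b) | a) | ((c | ~d) & d)) = 11110011000000111111111111111111

(((~c & ~b) | a) | ((c | ~d) & d))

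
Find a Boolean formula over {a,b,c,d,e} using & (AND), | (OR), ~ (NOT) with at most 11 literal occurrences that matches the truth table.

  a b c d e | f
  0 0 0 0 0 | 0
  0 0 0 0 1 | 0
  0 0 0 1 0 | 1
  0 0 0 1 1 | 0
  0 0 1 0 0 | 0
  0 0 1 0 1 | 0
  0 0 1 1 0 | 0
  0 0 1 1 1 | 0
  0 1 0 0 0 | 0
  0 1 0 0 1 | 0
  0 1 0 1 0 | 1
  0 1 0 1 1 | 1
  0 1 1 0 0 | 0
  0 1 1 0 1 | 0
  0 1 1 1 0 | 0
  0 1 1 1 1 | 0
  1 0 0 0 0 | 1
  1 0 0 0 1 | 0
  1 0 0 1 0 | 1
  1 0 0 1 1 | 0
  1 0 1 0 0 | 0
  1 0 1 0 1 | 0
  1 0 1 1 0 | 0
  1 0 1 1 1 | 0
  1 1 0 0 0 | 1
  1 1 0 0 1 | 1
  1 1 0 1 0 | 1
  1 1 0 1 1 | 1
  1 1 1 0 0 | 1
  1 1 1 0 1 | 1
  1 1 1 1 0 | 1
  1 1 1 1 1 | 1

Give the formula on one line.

(((~e | b) & (~c | a)) & ((~c | b) & (a | d)))

  ~e = 10101010101010101010101010101010
  (~e | b) = 10101010111111111010101011111111
  ~c = 11110000111100001111000011110000
  (~c | a) = 11110000111100001111111111111111
  ((~e | b) & (~c | a)) = 10100000111100001010101011111111
  (~c | b) = 11110000111111111111000011111111
  (a | d) = 00110011001100111111111111111111
  ((~c | b) & (a | d)) = 00110000001100111111000011111111
  (((~e | b) & (~c | a)) & ((~c | b) & (a | d))) = 00100000001100001010000011111111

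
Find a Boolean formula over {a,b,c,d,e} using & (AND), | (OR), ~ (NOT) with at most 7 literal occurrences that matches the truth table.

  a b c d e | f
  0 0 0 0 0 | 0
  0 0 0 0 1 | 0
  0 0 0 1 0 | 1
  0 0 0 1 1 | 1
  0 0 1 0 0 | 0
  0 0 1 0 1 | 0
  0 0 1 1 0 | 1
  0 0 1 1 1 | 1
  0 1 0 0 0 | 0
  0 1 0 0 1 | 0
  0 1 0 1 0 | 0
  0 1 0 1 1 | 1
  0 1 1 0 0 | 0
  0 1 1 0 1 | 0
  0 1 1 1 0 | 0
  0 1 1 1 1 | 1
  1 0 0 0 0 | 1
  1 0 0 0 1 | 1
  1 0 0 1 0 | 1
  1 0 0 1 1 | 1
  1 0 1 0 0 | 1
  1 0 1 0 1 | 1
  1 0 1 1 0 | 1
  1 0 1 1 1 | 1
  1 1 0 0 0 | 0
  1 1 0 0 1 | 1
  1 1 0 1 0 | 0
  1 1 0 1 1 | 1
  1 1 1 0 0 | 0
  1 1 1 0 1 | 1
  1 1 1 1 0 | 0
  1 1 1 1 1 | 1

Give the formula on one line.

((a | d) & (e | ~b))

  (a | d) = 00110011001100111111111111111111
  ~b = 11111111000000001111111100000000
  (e | ~b) = 11111111010101011111111101010101
  ((a | d) & (e | ~b)) = 00110011000100011111111101010101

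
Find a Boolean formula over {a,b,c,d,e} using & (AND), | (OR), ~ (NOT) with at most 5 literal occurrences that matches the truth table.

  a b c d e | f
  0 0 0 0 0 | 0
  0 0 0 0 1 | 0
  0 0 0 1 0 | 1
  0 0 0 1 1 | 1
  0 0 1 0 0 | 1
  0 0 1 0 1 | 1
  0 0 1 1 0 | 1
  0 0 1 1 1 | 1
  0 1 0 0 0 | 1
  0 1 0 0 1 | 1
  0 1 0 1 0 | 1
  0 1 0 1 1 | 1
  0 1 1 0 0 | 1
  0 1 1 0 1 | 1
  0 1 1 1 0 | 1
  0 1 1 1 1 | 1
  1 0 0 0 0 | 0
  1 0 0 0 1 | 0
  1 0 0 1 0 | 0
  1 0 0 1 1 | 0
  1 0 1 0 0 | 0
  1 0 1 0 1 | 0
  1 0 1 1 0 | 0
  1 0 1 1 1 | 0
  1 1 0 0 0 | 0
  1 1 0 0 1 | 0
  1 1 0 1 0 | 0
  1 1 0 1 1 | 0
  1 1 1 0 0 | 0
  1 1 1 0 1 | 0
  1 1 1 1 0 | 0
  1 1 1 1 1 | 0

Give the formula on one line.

(~a & (b | (c | d)))

  ~a = 11111111111111110000000000000000
  (c | d) = 00111111001111110011111100111111
  (b | (c | d)) = 00111111111111110011111111111111
  (~a & (b | (c | d))) = 00111111111111110000000000000000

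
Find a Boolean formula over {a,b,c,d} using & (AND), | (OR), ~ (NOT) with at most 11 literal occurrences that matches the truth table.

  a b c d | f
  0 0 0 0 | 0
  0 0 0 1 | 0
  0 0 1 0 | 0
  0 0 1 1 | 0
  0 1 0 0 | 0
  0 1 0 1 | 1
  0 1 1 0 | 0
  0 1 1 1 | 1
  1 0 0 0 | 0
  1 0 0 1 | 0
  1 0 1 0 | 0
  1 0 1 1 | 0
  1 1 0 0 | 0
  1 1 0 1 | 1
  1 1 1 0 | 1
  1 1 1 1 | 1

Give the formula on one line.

  ~a = 1111111100000000
  (d & ~a) = 0101010100000000
  ~b = 1111000011110000
  (~b & c) = 0011000000110000
  ((d & ~a) | (~b & c)) = 0111010100110000
  (b & ((d & ~a) | (~b & c))) = 0000010100000000
  (a | (b & ((d & ~a) | (~b & c)))) = 0000010111111111
  (c | d) = 0111011101110111
  ((c | d) & b) = 0000011100000111
  ((a | (b & ((d & ~a) | (~b & c)))) & ((c | d) & b)) = 0000010100000111

((a | (b & ((d & ~a) | (~b & c)))) & ((c | d) & b))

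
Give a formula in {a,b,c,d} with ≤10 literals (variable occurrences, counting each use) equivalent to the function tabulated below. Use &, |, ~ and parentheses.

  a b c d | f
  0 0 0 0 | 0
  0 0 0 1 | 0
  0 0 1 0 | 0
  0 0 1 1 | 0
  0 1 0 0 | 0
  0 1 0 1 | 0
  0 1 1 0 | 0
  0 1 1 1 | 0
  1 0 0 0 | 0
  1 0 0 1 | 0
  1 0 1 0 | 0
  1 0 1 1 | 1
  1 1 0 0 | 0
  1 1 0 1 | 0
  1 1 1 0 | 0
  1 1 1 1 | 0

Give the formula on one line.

(a & (d & ((~a & ~b) | (c & (~a | ((a & ~b) & c))))))

  ~a = 1111111100000000
  ~b = 1111000011110000
  (~a & ~b) = 1111000000000000
  (a & ~b) = 0000000011110000
  ((a & ~b) & c) = 0000000000110000
  (~a | ((a & ~b) & c)) = 1111111100110000
  (c & (~a | ((a & ~b) & c))) = 0011001100110000
  ((~a & ~b) | (c & (~a | ((a & ~b) & c)))) = 1111001100110000
  (d & ((~a & ~b) | (c & (~a | ((a & ~b) & c))))) = 0101000100010000
  (a & (d & ((~a & ~b) | (c & (~a | ((a & ~b) & c)))))) = 0000000000010000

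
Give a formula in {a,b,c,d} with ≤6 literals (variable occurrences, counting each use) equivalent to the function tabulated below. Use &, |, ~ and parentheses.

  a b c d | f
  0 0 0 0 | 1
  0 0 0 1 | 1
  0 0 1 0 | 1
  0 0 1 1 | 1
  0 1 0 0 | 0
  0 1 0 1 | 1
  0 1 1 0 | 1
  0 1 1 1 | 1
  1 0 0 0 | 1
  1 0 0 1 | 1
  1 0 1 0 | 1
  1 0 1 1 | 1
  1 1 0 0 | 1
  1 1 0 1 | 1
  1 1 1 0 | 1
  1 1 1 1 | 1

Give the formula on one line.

((~b | a) | ((d | c) | a))

  ~b = 1111000011110000
  (~b | a) = 1111000011111111
  (d | c) = 0111011101110111
  ((d | c) | a) = 0111011111111111
  ((~b | a) | ((d | c) | a)) = 1111011111111111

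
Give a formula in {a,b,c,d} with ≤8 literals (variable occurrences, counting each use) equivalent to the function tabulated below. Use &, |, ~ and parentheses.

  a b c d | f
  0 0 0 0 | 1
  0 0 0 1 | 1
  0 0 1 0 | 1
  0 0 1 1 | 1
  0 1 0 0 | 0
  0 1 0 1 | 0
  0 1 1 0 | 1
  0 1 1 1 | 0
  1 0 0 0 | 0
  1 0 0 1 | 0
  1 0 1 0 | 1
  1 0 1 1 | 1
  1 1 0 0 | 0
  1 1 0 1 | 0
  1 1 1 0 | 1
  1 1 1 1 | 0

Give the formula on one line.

  (b & c) = 0000001100000011
  ~d = 1010101010101010
  ((b & c) & ~d) = 0000001000000010
  ~a = 1111111100000000
  (c | b) = 0011111100111111
  (~a | (c | b)) = 1111111100111111
  ~b = 1111000011110000
  ((~a | (c | b)) & ~b) = 1111000000110000
  (((b & c) & ~d) | ((~a | (c | b)) & ~b)) = 1111001000110010

(((b & c) & ~d) | ((~a | (c | b)) & ~b))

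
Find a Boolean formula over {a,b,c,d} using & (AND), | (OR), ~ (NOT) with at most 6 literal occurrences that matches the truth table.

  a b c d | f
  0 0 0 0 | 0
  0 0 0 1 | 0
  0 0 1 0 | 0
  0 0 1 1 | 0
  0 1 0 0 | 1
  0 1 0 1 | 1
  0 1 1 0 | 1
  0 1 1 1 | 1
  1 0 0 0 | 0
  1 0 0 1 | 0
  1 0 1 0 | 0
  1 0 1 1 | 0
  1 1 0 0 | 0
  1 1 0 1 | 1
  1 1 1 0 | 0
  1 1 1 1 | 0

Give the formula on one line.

  ~a = 1111111100000000
  (~a | d) = 1111111101010101
  (~a & b) = 0000111100000000
  ~c = 1100110011001100
  (b & ~c) = 0000110000001100
  ((~a & b) | (b & ~c)) = 0000111100001100
  ((~a | d) & ((~a & b) | (b & ~c))) = 0000111100000100

((~a | d) & ((~a & b) | (b & ~c)))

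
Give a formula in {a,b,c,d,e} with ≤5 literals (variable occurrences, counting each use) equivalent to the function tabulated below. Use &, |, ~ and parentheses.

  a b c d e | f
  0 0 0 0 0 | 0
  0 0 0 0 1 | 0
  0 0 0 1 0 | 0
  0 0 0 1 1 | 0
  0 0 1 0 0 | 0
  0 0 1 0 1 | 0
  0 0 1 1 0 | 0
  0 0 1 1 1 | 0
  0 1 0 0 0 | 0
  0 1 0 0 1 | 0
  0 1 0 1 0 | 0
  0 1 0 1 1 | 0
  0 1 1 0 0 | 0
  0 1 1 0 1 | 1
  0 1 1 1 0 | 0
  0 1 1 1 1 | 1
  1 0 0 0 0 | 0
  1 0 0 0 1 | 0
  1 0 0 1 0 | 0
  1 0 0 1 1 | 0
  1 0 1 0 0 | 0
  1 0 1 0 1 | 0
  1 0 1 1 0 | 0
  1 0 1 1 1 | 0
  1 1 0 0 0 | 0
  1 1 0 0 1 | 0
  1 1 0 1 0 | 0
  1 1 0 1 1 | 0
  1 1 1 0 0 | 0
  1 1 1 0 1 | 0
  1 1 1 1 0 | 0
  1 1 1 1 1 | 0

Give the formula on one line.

(((b & ~a) & (~b | e)) & c)

  ~a = 11111111111111110000000000000000
  (b & ~a) = 00000000111111110000000000000000
  ~b = 11111111000000001111111100000000
  (~b | e) = 11111111010101011111111101010101
  ((b & ~a) & (~b | e)) = 00000000010101010000000000000000
  (((b & ~a) & (~b | e)) & c) = 00000000000001010000000000000000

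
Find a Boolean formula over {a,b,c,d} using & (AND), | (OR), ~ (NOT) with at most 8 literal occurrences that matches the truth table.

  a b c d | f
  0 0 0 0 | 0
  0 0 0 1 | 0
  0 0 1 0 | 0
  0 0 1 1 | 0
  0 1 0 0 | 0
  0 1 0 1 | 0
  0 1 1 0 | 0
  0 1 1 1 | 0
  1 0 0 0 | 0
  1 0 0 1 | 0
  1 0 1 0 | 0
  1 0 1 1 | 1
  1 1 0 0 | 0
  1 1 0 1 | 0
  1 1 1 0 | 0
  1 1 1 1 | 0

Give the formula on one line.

((c & d) & (((~a | ~b) & a) | (a & ~d)))

  (c & d) = 0001000100010001
  ~a = 1111111100000000
  ~b = 1111000011110000
  (~a | ~b) = 1111111111110000
  ((~a | ~b) & a) = 0000000011110000
  ~d = 1010101010101010
  (a & ~d) = 0000000010101010
  (((~a | ~b) & a) | (a & ~d)) = 0000000011111010
  ((c & d) & (((~a | ~b) & a) | (a & ~d))) = 0000000000010000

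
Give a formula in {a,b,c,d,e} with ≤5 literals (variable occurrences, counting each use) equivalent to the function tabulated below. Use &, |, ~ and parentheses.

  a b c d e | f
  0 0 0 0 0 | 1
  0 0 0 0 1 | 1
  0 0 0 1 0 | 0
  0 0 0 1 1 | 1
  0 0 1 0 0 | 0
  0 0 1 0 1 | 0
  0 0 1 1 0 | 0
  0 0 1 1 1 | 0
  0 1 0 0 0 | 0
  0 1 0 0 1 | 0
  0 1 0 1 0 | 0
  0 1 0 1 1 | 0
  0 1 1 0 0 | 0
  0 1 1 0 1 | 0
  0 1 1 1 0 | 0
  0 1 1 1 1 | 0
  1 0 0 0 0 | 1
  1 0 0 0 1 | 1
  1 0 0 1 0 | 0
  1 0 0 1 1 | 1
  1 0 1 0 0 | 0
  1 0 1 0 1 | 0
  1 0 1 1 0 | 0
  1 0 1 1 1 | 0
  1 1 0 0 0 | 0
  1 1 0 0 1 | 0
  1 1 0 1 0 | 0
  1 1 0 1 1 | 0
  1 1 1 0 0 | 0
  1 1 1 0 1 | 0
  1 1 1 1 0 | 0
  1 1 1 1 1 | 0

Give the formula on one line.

  ~c = 11110000111100001111000011110000
  ~d = 11001100110011001100110011001100
  (~c & ~d) = 11000000110000001100000011000000
  ((~c & ~d) | e) = 11010101110101011101010111010101
  (~c & ((~c & ~d) | e)) = 11010000110100001101000011010000
  ~b = 11111111000000001111111100000000
  ((~c & ((~c & ~d) | e)) & ~b) = 11010000000000001101000000000000

((~c & ((~c & ~d) | e)) & ~b)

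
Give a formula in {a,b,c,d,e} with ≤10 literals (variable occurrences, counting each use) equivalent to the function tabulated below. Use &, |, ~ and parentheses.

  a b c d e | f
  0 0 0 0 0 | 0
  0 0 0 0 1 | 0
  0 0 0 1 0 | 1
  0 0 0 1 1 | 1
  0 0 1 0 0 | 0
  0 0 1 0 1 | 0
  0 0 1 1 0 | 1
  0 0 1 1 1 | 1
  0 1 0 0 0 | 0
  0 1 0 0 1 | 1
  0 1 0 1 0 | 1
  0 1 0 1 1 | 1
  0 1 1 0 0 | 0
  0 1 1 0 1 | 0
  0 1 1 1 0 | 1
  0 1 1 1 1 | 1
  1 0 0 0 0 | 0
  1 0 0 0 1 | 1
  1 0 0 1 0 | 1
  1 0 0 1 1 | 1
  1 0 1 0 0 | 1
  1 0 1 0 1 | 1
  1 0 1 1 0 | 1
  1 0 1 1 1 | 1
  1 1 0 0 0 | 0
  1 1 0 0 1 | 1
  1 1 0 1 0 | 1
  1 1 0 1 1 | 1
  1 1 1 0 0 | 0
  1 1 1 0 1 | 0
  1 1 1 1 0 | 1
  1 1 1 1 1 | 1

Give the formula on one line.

(((c | e) & ((((~b & a) | b) & ~d) & (~b | ~c))) | d)

  (c | e) = 01011111010111110101111101011111
  ~b = 11111111000000001111111100000000
  (~b & a) = 00000000000000001111111100000000
  ((~b & a) | b) = 00000000111111111111111111111111
  ~d = 11001100110011001100110011001100
  (((~b & a) | b) & ~d) = 00000000110011001100110011001100
  ~c = 11110000111100001111000011110000
  (~b | ~c) = 11111111111100001111111111110000
  ((((~b & a) | b) & ~d) & (~b | ~c)) = 00000000110000001100110011000000
  ((c | e) & ((((~b & a) | b) & ~d) & (~b | ~c))) = 00000000010000000100110001000000
  (((c | e) & ((((~b & a) | b) & ~d) & (~b | ~c))) | d) = 00110011011100110111111101110011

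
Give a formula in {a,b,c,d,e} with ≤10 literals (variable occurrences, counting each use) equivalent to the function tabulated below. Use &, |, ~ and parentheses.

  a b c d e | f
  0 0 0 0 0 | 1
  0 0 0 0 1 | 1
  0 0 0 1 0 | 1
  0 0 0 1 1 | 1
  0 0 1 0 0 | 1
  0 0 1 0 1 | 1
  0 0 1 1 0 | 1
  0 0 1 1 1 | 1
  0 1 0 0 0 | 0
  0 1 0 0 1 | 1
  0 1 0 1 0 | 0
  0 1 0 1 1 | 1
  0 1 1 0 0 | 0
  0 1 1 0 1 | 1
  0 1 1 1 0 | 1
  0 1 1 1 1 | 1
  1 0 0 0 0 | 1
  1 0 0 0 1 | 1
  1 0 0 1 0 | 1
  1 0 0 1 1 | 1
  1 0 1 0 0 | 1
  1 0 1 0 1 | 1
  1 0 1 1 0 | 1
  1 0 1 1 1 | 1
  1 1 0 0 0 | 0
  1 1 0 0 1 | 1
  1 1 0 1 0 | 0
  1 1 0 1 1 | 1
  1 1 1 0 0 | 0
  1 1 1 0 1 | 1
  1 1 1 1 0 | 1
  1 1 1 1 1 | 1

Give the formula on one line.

  ~b = 11111111000000001111111100000000
  (e | c) = 01011111010111110101111101011111
  ((e | c) & d) = 00010011000100110001001100010011
  (~b | ((e | c) & d)) = 11111111000100111111111100010011
  (d & c) = 00000011000000110000001100000011
  ((d & c) | e) = 01010111010101110101011101010111
  ((~b | ((e | c) & d)) | ((d & c) | e)) = 11111111010101111111111101010111

((~b | ((e | c) & d)) | ((d & c) | e))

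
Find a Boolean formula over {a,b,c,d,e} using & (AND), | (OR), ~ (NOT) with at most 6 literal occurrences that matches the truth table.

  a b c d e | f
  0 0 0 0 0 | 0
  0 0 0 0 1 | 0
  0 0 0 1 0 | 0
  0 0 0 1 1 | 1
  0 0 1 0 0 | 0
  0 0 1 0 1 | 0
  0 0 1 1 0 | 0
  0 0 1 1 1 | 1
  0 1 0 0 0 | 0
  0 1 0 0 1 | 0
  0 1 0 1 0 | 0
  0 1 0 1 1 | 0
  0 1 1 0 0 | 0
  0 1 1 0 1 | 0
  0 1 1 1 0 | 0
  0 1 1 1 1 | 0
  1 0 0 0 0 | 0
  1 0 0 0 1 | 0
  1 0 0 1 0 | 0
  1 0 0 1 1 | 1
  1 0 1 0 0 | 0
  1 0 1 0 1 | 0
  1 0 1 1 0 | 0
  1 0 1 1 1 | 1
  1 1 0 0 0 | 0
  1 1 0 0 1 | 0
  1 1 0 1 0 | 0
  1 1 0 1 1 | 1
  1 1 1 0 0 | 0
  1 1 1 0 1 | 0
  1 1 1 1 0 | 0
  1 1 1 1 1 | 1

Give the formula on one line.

((d & e) & (~b | a))

  (d & e) = 00010001000100010001000100010001
  ~b = 11111111000000001111111100000000
  (~b | a) = 11111111000000001111111111111111
  ((d & e) & (~b | a)) = 00010001000000000001000100010001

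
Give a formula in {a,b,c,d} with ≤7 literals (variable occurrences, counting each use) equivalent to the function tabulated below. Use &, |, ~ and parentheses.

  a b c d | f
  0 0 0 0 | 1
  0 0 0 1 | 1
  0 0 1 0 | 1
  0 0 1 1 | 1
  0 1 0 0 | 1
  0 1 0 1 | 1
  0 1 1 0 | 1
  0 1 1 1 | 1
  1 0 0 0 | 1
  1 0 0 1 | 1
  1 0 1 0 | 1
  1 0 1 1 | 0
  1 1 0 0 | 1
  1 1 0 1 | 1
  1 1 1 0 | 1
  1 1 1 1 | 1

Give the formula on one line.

((~d | (~a | (a & b))) | (b | (~d | ~c)))

  ~d = 1010101010101010
  ~a = 1111111100000000
  (a & b) = 0000000000001111
  (~a | (a & b)) = 1111111100001111
  (~d | (~a | (a & b))) = 1111111110101111
  ~c = 1100110011001100
  (~d | ~c) = 1110111011101110
  (b | (~d | ~c)) = 1110111111101111
  ((~d | (~a | (a & b))) | (b | (~d | ~c))) = 1111111111101111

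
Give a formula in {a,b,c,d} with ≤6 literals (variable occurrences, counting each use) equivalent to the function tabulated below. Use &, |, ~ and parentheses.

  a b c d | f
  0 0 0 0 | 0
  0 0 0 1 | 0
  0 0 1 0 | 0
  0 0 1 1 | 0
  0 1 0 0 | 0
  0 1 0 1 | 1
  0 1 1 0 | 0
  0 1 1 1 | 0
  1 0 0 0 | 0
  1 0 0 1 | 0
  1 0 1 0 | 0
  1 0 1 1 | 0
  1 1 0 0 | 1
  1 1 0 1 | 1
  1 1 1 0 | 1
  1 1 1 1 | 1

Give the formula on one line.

  ~c = 1100110011001100
  (~c | a) = 1100110011111111
  (b & (~c | a)) = 0000110000001111
  (b & d) = 0000010100000101
  (a | (b & d)) = 0000010111111111
  ((b & (~c | a)) & (a | (b & d))) = 0000010000001111

((b & (~c | a)) & (a | (b & d)))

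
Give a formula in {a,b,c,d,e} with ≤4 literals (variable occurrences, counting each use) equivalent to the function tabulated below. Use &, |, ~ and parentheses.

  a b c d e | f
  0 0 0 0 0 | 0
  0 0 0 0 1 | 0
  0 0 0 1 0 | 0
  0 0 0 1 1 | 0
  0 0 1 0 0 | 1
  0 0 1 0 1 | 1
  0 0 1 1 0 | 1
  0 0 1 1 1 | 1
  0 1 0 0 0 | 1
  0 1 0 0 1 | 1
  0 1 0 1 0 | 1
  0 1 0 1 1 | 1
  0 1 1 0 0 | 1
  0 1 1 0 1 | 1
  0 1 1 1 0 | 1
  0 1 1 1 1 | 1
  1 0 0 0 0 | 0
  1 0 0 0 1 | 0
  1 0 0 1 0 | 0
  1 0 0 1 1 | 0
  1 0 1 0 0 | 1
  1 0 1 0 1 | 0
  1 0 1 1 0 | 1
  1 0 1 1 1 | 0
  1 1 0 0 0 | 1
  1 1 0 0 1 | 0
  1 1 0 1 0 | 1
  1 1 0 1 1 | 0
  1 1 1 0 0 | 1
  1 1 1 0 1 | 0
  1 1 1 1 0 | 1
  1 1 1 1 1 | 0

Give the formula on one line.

((~a | ~e) & (c | b))

  ~a = 11111111111111110000000000000000
  ~e = 10101010101010101010101010101010
  (~a | ~e) = 11111111111111111010101010101010
  (c | b) = 00001111111111110000111111111111
  ((~a | ~e) & (c | b)) = 00001111111111110000101010101010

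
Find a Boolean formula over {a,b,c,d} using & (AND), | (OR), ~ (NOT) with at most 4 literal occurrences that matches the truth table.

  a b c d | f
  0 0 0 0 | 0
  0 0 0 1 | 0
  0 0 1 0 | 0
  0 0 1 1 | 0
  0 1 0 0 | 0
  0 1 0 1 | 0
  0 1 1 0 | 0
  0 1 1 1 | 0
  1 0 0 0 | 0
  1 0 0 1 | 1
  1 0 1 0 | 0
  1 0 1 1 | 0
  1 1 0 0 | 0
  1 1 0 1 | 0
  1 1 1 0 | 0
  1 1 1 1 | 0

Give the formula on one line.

((d & a) & (~b & ~c))

  (d & a) = 0000000001010101
  ~b = 1111000011110000
  ~c = 1100110011001100
  (~b & ~c) = 1100000011000000
  ((d & a) & (~b & ~c)) = 0000000001000000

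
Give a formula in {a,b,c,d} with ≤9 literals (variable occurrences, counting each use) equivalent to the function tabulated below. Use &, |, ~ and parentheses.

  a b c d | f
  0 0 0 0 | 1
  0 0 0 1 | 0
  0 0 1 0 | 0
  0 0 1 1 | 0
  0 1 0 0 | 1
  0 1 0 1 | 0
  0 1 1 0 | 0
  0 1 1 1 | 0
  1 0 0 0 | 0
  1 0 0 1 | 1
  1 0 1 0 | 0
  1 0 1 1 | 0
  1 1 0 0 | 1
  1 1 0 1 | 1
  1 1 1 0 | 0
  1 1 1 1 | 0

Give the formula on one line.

  (d & a) = 0000000001010101
  ~d = 1010101010101010
  ((d & a) | ~d) = 1010101011111111
  (b | c) = 0011111100111111
  (d | (b | c)) = 0111111101111111
  ~a = 1111111100000000
  ((d | (b | c)) | ~a) = 1111111101111111
  (((d & a) | ~d) & ((d | (b | c)) | ~a)) = 1010101001111111
  ~c = 1100110011001100
  ((((d & a) | ~d) & ((d | (b | c)) | ~a)) & ~c) = 1000100001001100

((((d & a) | ~d) & ((d | (b | c)) | ~a)) & ~c)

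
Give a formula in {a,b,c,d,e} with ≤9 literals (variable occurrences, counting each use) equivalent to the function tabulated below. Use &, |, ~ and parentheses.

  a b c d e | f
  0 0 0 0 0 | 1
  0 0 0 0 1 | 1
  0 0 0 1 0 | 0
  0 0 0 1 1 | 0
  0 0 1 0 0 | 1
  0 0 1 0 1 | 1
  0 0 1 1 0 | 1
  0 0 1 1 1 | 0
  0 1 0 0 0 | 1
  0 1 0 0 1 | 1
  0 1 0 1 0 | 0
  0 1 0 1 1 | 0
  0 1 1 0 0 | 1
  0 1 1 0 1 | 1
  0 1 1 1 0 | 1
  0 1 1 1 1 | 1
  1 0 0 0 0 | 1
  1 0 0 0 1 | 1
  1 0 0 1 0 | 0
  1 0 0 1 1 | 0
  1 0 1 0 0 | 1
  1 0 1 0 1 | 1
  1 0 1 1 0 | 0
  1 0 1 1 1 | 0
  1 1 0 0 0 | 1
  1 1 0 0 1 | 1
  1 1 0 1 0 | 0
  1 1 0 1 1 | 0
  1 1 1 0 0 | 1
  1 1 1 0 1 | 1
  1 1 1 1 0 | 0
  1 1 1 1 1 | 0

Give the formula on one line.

  ~e = 10101010101010101010101010101010
  ~d = 11001100110011001100110011001100
  ~c = 11110000111100001111000011110000
  (~d | ~c) = 11111100111111001111110011111100
  ((~d | ~c) & e) = 01010100010101000101010001010100
  (((~d | ~c) & e) | b) = 01010100111111110101010011111111
  ((((~d | ~c) & e) | b) & e) = 01010100010101010101010001010101
  (~e | ((((~d | ~c) & e) | b) & e)) = 11111110111111111111111011111111
  ~a = 11111111111111110000000000000000
  (c & ~a) = 00001111000011110000000000000000
  ((c & ~a) | ~d) = 11001111110011111100110011001100
  ((~e | ((((~d | ~c) & e) | b) & e)) & ((c & ~a) | ~d)) = 11001110110011111100110011001100

((~e | ((((~d | ~c) & e) | b) & e)) & ((c & ~a) | ~d))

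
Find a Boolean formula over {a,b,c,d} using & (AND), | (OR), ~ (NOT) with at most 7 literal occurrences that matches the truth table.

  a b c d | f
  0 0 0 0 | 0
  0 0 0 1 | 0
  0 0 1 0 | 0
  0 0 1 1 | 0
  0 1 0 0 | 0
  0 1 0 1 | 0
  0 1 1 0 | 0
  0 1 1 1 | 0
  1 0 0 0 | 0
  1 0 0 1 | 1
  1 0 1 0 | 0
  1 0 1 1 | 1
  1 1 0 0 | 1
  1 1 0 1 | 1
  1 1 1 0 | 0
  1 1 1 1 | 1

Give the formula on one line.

((((b & ~c) | d) | (~d & ~a)) & a)

  ~c = 1100110011001100
  (b & ~c) = 0000110000001100
  ((b & ~c) | d) = 0101110101011101
  ~d = 1010101010101010
  ~a = 1111111100000000
  (~d & ~a) = 1010101000000000
  (((b & ~c) | d) | (~d & ~a)) = 1111111101011101
  ((((b & ~c) | d) | (~d & ~a)) & a) = 0000000001011101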